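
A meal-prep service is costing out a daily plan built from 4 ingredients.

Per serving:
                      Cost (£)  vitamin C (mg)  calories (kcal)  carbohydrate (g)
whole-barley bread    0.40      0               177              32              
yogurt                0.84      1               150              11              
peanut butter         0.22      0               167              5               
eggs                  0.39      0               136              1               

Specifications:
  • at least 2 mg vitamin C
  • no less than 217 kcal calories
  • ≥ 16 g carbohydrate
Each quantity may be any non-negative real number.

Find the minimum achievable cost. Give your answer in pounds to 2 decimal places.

£1.68

Let x1 = servings of whole-barley bread, x2 = servings of yogurt, x3 = servings of peanut butter, x4 = servings of eggs.
Minimise 0.4x1 + 0.84x2 + 0.22x3 + 0.39x4 subject to:
  1x2 ≥ 2   (vitamin C)
  177x1 + 150x2 + 167x3 + 136x4 ≥ 217   (calories)
  32x1 + 11x2 + 5x3 + 1x4 ≥ 16   (carbohydrate)
  x1, x2, x3, x4 ≥ 0.
At the optimum only yogurt is positive (whole-barley bread, peanut butter, eggs = 0). Binding constraint: vitamin C.
Optimal quantities: yogurt = 2 servings.
Cost = 0.84·2 = 1.6800.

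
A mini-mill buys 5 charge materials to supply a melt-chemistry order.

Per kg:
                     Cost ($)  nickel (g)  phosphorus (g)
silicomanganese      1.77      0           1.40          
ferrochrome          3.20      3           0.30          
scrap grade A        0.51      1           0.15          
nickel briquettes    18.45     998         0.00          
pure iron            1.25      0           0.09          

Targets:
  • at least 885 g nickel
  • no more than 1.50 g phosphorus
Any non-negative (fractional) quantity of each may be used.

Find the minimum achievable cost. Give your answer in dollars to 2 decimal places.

$16.36

Let x1 = kg of silicomanganese, x2 = kg of ferrochrome, x3 = kg of scrap grade A, x4 = kg of nickel briquettes, x5 = kg of pure iron.
Minimize 1.77x1 + 3.2x2 + 0.51x3 + 18.45x4 + 1.25x5 with:
  3x2 + 1x3 + 998x4 ≥ 885   (nickel)
  1.4x1 + 0.3x2 + 0.15x3 + 0.09x5 ≤ 1.5   (phosphorus)
  x1, x2, x3, x4, x5 ≥ 0.
The cheapest feasible vertex uses only nickel briquettes; silicomanganese, ferrochrome, scrap grade A, pure iron are not used. Binding constraint: nickel.
Solving gives x4 = 0.8868.
Total cost: 18.45·0.8868 = 16.3615.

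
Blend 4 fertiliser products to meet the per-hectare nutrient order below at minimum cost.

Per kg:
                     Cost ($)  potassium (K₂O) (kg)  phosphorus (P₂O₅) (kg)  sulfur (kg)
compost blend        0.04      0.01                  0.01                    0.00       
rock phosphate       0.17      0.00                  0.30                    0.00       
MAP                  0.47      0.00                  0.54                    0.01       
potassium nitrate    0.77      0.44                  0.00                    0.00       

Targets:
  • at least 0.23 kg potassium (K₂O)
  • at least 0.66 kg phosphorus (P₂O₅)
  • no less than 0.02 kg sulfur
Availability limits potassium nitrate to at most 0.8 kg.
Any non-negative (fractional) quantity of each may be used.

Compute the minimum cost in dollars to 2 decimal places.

$1.34

Set it up as a linear program. Let x1 = kg of compost blend, x2 = kg of rock phosphate, x3 = kg of MAP, x4 = kg of potassium nitrate.
Minimize 0.04x1 + 0.17x2 + 0.47x3 + 0.77x4 s.t.:
  0.01x1 + 0.44x4 ≥ 0.23   (potassium (K₂O))
  0.01x1 + 0.3x2 + 0.54x3 ≥ 0.66   (phosphorus (P₂O₅))
  0.01x3 ≥ 0.02   (sulfur)
  x4 ≤ 0.8
  x1, x2, x3, x4 ≥ 0.
The cheapest feasible vertex uses only MAP, potassium nitrate; compost blend, rock phosphate are not used. Binding constraints: potassium (K₂O) and sulfur.
Optimal quantities: MAP = 2 kg, potassium nitrate = 0.5227 kg.
Objective = 0.47·2 + 0.77·0.5227 = 1.3425.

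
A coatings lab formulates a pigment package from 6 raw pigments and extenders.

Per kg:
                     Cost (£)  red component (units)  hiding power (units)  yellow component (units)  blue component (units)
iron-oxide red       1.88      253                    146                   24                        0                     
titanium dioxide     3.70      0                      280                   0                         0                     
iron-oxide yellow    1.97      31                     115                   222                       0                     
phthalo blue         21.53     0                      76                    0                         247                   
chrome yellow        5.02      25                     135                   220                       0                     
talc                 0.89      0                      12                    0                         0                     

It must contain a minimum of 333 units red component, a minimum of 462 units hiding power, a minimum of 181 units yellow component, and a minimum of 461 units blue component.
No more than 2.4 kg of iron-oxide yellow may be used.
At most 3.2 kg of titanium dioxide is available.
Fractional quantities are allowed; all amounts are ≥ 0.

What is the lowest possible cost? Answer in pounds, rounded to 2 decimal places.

£44.62

Treat it as an LP. Let x1 = kg of iron-oxide red, x2 = kg of titanium dioxide, x3 = kg of iron-oxide yellow, x4 = kg of phthalo blue, x5 = kg of chrome yellow, x6 = kg of talc.
Minimise 1.88x1 + 3.7x2 + 1.97x3 + 21.53x4 + 5.02x5 + 0.89x6 s.t.:
  253x1 + 31x3 + 25x5 ≥ 333   (red component)
  146x1 + 280x2 + 115x3 + 76x4 + 135x5 + 12x6 ≥ 462   (hiding power)
  24x1 + 222x3 + 220x5 ≥ 181   (yellow component)
  247x4 ≥ 461   (blue component)
  x3 ≤ 2.4
  x2 ≤ 3.2
  x1, x2, x3, x4, x5, x6 ≥ 0.
At the optimum only iron-oxide red, iron-oxide yellow, phthalo blue are positive (titanium dioxide, chrome yellow, talc = 0). The hiding power, yellow component, blue component requirements are met with equality.
Optimal quantities: iron-oxide red = 1.695 kg, iron-oxide yellow = 0.63208 kg, phthalo blue = 1.8664 kg.
Objective = 1.88·1.695 + 1.97·0.63208 + 21.53·1.8664 = 44.6154.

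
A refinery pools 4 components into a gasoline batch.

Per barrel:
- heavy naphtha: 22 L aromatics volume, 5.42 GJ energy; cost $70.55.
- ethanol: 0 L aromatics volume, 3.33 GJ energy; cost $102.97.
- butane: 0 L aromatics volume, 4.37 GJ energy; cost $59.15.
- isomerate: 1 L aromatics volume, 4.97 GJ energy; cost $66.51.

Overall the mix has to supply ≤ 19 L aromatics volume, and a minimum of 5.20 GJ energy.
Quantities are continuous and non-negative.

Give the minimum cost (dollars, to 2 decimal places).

$67.89

This is a linear program. Let x1 = barrels of heavy naphtha, x2 = barrels of ethanol, x3 = barrels of butane, x4 = barrels of isomerate.
Minimise 70.55x1 + 102.97x2 + 59.15x3 + 66.51x4 s.t.:
  22x1 + 1x4 ≤ 19   (aromatics volume)
  5.42x1 + 3.33x2 + 4.37x3 + 4.97x4 ≥ 5.2   (energy)
  x1, x2, x3, x4 ≥ 0.
The minimum-cost mix takes nothing from ethanol, butane — only heavy naphtha, isomerate. Binding constraints: aromatics volume and energy.
So heavy naphtha = 0.85864 barrels, isomerate = 0.10989 barrels.
Cost = 70.55·0.85864 + 66.51·0.10989 = 67.8858.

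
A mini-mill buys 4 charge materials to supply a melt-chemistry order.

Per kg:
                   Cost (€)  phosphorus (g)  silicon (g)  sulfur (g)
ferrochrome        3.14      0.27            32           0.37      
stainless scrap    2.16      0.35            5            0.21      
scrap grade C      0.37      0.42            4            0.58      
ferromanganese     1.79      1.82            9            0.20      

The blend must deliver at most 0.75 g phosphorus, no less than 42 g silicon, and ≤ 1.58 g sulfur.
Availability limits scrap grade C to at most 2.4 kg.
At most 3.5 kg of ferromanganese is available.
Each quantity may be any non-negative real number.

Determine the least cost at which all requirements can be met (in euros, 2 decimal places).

This is a linear program. Let x1 = kg of ferrochrome, x2 = kg of stainless scrap, x3 = kg of scrap grade C, x4 = kg of ferromanganese.
Minimize 3.14x1 + 2.16x2 + 0.37x3 + 1.79x4 s.t.:
  0.27x1 + 0.35x2 + 0.42x3 + 1.82x4 ≤ 0.75   (phosphorus)
  32x1 + 5x2 + 4x3 + 9x4 ≥ 42   (silicon)
  0.37x1 + 0.21x2 + 0.58x3 + 0.2x4 ≤ 1.58   (sulfur)
  x3 ≤ 2.4
  x4 ≤ 3.5
  x1, x2, x3, x4 ≥ 0.
The optimal basis is {ferrochrome, scrap grade C}; stainless scrap, ferromanganese drop out. The phosphorus and silicon requirements are met with equality.
So ferrochrome = 1.184 kg, scrap grade C = 1.024 kg.
Hence cost = 3.14·1.184 + 0.37·1.024 = €4.0966.

€4.10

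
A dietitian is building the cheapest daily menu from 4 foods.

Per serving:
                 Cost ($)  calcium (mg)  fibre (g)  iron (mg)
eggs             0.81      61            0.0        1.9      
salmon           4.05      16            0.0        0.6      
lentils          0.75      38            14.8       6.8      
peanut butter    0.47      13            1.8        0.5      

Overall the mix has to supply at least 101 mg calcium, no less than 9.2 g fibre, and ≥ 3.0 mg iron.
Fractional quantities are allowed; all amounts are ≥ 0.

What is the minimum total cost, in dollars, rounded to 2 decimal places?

$1.49

Set it up as a linear program. Let x1 = servings of eggs, x2 = servings of salmon, x3 = servings of lentils, x4 = servings of peanut butter.
min 0.81x1 + 4.05x2 + 0.75x3 + 0.47x4 subject to:
  61x1 + 16x2 + 38x3 + 13x4 ≥ 101   (calcium)
  14.8x3 + 1.8x4 ≥ 9.2   (fibre)
  1.9x1 + 0.6x2 + 6.8x3 + 0.5x4 ≥ 3   (iron)
  x1, x2, x3, x4 ≥ 0.
The optimal basis is {eggs, lentils}; salmon, peanut butter drop out. Binding constraints: calcium and fibre.
That vertex is x1 = 1.268, x3 = 0.6216.
Cost = 0.81·1.268 + 0.75·0.6216 = 1.4933.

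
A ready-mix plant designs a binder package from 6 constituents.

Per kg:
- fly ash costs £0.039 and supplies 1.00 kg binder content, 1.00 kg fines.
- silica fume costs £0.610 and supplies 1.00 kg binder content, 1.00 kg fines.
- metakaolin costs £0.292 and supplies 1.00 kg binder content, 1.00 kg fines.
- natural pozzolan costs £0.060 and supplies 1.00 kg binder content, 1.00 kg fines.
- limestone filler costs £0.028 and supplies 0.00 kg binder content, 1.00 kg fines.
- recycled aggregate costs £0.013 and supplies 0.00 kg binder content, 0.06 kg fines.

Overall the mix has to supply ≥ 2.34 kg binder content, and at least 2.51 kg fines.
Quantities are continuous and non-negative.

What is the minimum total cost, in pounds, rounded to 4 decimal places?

Let x1 = kg of fly ash, x2 = kg of silica fume, x3 = kg of metakaolin, x4 = kg of natural pozzolan, x5 = kg of limestone filler, x6 = kg of recycled aggregate.
min 0.039x1 + 0.61x2 + 0.292x3 + 0.06x4 + 0.028x5 + 0.013x6 with:
  1x1 + 1x2 + 1x3 + 1x4 ≥ 2.34   (binder content)
  1x1 + 1x2 + 1x3 + 1x4 + 1x5 + 0.06x6 ≥ 2.51   (fines)
  x1, x2, x3, x4, x5, x6 ≥ 0.
The minimum-cost mix takes nothing from silica fume, metakaolin, natural pozzolan, recycled aggregate — only fly ash, limestone filler. Binding constraints: binder content and fines.
Solving gives x1 = 2.34, x5 = 0.17.
Objective = 0.039·2.34 + 0.028·0.17 = 0.096020.

£0.0960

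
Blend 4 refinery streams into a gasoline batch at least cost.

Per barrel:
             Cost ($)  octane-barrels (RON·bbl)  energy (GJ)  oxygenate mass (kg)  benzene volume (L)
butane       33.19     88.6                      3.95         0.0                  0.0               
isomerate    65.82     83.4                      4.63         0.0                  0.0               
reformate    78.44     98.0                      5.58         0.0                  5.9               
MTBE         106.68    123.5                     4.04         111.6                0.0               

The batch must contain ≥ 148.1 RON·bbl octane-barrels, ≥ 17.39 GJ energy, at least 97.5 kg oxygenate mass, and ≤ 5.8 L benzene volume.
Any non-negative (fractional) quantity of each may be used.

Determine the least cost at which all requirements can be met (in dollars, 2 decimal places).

Set it up as a linear program. Let x1 = barrels of butane, x2 = barrels of isomerate, x3 = barrels of reformate, x4 = barrels of MTBE.
Minimise 33.19x1 + 65.82x2 + 78.44x3 + 106.68x4 with:
  88.6x1 + 83.4x2 + 98x3 + 123.5x4 ≥ 148.1   (octane-barrels)
  3.95x1 + 4.63x2 + 5.58x3 + 4.04x4 ≥ 17.39   (energy)
  111.6x4 ≥ 97.5   (oxygenate mass)
  5.9x3 ≤ 5.8   (benzene volume)
  x1, x2, x3, x4 ≥ 0.
The cheapest feasible vertex uses only butane, MTBE; isomerate, reformate are not used. There the energy and oxygenate mass constraints are tight.
Solving gives x1 = 3.50897, x4 = 0.873656.
Objective = 33.19·3.50897 + 106.68·0.873656 = 209.6643.

$209.66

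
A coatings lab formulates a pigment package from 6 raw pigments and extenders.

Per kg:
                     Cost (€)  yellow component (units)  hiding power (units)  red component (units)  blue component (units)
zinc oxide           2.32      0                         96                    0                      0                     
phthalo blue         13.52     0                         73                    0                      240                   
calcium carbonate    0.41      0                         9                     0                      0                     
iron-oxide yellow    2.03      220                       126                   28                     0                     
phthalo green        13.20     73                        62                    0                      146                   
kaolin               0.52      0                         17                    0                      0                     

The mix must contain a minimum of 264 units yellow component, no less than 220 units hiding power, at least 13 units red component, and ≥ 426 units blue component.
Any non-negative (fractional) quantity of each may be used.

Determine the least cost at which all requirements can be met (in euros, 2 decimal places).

This is a linear program. Let x1 = kg of zinc oxide, x2 = kg of phthalo blue, x3 = kg of calcium carbonate, x4 = kg of iron-oxide yellow, x5 = kg of phthalo green, x6 = kg of kaolin.
Minimise 2.32x1 + 13.52x2 + 0.41x3 + 2.03x4 + 13.2x5 + 0.52x6 s.t.:
  220x4 + 73x5 ≥ 264   (yellow component)
  96x1 + 73x2 + 9x3 + 126x4 + 62x5 + 17x6 ≥ 220   (hiding power)
  28x4 ≥ 13   (red component)
  240x2 + 146x5 ≥ 426   (blue component)
  x1, x2, x3, x4, x5, x6 ≥ 0.
The cheapest feasible vertex uses only phthalo blue, iron-oxide yellow; zinc oxide, calcium carbonate, phthalo green, kaolin are not used. There the yellow component and blue component constraints are tight.
Optimal quantities: phthalo blue = 1.775 kg, iron-oxide yellow = 1.2 kg.
Hence cost = 13.52·1.775 + 2.03·1.2 = €26.4340.

€26.43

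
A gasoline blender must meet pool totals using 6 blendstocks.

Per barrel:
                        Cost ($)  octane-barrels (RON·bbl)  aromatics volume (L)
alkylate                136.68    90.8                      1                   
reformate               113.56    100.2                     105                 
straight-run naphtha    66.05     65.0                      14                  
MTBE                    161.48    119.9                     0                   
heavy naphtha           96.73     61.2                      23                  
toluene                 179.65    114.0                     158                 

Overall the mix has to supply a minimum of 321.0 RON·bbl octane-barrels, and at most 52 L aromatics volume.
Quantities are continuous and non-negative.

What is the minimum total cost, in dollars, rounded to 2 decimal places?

Treat it as an LP. Let x1 = barrels of alkylate, x2 = barrels of reformate, x3 = barrels of straight-run naphtha, x4 = barrels of MTBE, x5 = barrels of heavy naphtha, x6 = barrels of toluene.
min 136.68x1 + 113.56x2 + 66.05x3 + 161.48x4 + 96.73x5 + 179.65x6 with:
  90.8x1 + 100.2x2 + 65x3 + 119.9x4 + 61.2x5 + 114x6 ≥ 321   (octane-barrels)
  1x1 + 105x2 + 14x3 + 23x5 + 158x6 ≤ 52   (aromatics volume)
  x1, x2, x3, x4, x5, x6 ≥ 0.
The minimum-cost mix takes nothing from alkylate, reformate, heavy naphtha, toluene — only straight-run naphtha, MTBE. There the octane-barrels and aromatics volume constraints are tight.
Solving gives x3 = 3.71429, x4 = 0.663648.
Total cost: 66.05·3.71429 + 161.48·0.663648 = 352.4947.

$352.49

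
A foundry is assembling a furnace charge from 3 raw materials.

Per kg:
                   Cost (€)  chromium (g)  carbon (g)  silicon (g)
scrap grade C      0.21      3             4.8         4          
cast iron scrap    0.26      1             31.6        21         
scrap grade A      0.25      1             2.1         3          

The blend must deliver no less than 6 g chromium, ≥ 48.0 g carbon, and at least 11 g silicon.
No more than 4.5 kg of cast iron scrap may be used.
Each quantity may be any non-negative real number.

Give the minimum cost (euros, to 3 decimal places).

€0.663

Let x1 = kg of scrap grade C, x2 = kg of cast iron scrap, x3 = kg of scrap grade A.
Minimise 0.21x1 + 0.26x2 + 0.25x3 s.t.:
  3x1 + 1x2 + 1x3 ≥ 6   (chromium)
  4.8x1 + 31.6x2 + 2.1x3 ≥ 48   (carbon)
  4x1 + 21x2 + 3x3 ≥ 11   (silicon)
  x2 ≤ 4.5
  x1, x2, x3 ≥ 0.
The cheapest feasible vertex uses only scrap grade C, cast iron scrap; scrap grade A is not used. The chromium and carbon requirements are met with equality.
So scrap grade C = 1.573 kg, cast iron scrap = 1.28 kg.
Cost = 0.21·1.573 + 0.26·1.28 = 0.66313.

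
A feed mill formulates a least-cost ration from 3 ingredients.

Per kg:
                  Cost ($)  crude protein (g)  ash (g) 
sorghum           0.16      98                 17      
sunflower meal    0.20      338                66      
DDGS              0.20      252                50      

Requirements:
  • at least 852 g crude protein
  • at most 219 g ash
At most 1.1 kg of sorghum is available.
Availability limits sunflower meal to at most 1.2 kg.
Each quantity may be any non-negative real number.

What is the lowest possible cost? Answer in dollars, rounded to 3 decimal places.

$0.594

This is a linear program. Let x1 = kg of sorghum, x2 = kg of sunflower meal, x3 = kg of DDGS.
min 0.16x1 + 0.2x2 + 0.2x3 with:
  98x1 + 338x2 + 252x3 ≥ 852   (crude protein)
  17x1 + 66x2 + 50x3 ≤ 219   (ash)
  x1 ≤ 1.1
  x2 ≤ 1.2
  x1, x2, x3 ≥ 0.
The cheapest feasible vertex uses only sunflower meal, DDGS; sorghum is not used. Binding constraints: crude protein and the sunflower meal cap.
So sunflower meal = 1.2 kg, DDGS = 1.771 kg.
Total cost: 0.2·1.2 + 0.2·1.771 = 0.59420.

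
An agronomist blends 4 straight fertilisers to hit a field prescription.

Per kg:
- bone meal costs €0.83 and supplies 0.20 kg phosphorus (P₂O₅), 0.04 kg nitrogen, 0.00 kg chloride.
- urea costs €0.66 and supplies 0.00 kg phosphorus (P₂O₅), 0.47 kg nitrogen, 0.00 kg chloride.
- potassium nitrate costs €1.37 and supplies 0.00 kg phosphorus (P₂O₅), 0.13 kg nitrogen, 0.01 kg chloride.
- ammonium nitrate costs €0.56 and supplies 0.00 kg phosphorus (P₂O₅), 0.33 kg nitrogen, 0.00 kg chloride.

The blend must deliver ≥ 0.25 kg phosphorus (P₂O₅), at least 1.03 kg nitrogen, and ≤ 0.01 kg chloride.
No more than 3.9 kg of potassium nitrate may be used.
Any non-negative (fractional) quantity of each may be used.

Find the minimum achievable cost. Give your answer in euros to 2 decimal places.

€2.41

Treat it as an LP. Let x1 = kg of bone meal, x2 = kg of urea, x3 = kg of potassium nitrate, x4 = kg of ammonium nitrate.
Minimize 0.83x1 + 0.66x2 + 1.37x3 + 0.56x4 with:
  0.2x1 ≥ 0.25   (phosphorus (P₂O₅))
  0.04x1 + 0.47x2 + 0.13x3 + 0.33x4 ≥ 1.03   (nitrogen)
  0.01x3 ≤ 0.01   (chloride)
  x3 ≤ 3.9
  x1, x2, x3, x4 ≥ 0.
At the optimum only bone meal, urea are positive (potassium nitrate, ammonium nitrate = 0). There the phosphorus (P₂O₅) and nitrogen constraints are tight.
Solving gives x1 = 1.25, x2 = 2.085.
Total cost: 0.83·1.25 + 0.66·2.085 = 2.4136.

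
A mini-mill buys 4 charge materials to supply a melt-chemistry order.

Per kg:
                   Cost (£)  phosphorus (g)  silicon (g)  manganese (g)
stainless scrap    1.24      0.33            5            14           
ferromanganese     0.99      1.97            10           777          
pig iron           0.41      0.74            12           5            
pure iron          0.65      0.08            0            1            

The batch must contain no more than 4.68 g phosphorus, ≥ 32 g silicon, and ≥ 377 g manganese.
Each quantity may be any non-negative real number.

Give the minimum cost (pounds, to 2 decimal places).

Treat it as an LP. Let x1 = kg of stainless scrap, x2 = kg of ferromanganese, x3 = kg of pig iron, x4 = kg of pure iron.
min 1.24x1 + 0.99x2 + 0.41x3 + 0.65x4 s.t.:
  0.33x1 + 1.97x2 + 0.74x3 + 0.08x4 ≤ 4.68   (phosphorus)
  5x1 + 10x2 + 12x3 ≥ 32   (silicon)
  14x1 + 777x2 + 5x3 + 1x4 ≥ 377   (manganese)
  x1, x2, x3, x4 ≥ 0.
The minimum-cost mix takes nothing from stainless scrap, pure iron — only ferromanganese, pig iron. Binding constraints: silicon and manganese.
Optimal quantities: ferromanganese = 0.4706 kg, pig iron = 2.275 kg.
Cost = 0.99·0.4706 + 0.41·2.275 = 1.3986.

£1.40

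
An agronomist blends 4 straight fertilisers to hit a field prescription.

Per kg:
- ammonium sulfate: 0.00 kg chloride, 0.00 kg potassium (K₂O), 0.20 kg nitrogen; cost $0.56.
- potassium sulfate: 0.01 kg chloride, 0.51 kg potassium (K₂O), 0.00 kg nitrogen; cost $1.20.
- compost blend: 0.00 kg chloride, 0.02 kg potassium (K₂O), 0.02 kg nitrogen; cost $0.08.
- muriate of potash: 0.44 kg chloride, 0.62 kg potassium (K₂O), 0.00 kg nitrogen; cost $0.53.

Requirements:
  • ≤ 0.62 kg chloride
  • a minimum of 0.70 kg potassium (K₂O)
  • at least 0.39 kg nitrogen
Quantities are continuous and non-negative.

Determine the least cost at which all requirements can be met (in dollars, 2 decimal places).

$1.69

Let x1 = kg of ammonium sulfate, x2 = kg of potassium sulfate, x3 = kg of compost blend, x4 = kg of muriate of potash.
Minimize 0.56x1 + 1.2x2 + 0.08x3 + 0.53x4 with:
  0.01x2 + 0.44x4 ≤ 0.62   (chloride)
  0.51x2 + 0.02x3 + 0.62x4 ≥ 0.7   (potassium (K₂O))
  0.2x1 + 0.02x3 ≥ 0.39   (nitrogen)
  x1, x2, x3, x4 ≥ 0.
The optimal basis is {ammonium sulfate, muriate of potash}; potassium sulfate, compost blend drop out. The potassium (K₂O) and nitrogen requirements are met with equality.
So ammonium sulfate = 1.95 kg, muriate of potash = 1.129 kg.
Hence cost = 0.56·1.95 + 0.53·1.129 = $1.6904.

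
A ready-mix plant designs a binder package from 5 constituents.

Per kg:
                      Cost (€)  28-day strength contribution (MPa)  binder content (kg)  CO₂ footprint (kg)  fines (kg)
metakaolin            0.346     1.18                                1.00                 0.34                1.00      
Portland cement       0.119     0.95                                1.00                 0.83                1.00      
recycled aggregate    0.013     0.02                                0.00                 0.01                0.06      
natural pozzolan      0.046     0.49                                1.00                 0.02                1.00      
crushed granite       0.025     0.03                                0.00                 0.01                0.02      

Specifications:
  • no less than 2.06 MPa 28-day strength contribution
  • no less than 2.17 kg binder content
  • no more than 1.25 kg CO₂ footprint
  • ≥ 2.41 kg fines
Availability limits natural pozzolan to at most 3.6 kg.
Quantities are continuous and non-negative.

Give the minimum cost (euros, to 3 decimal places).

Let x1 = kg of metakaolin, x2 = kg of Portland cement, x3 = kg of recycled aggregate, x4 = kg of natural pozzolan, x5 = kg of crushed granite.
min 0.346x1 + 0.119x2 + 0.013x3 + 0.046x4 + 0.025x5 subject to:
  1.18x1 + 0.95x2 + 0.02x3 + 0.49x4 + 0.03x5 ≥ 2.06   (28-day strength contribution)
  1x1 + 1x2 + 1x4 ≥ 2.17   (binder content)
  0.34x1 + 0.83x2 + 0.01x3 + 0.02x4 + 0.01x5 ≤ 1.25   (CO₂ footprint)
  1x1 + 1x2 + 0.06x3 + 1x4 + 0.02x5 ≥ 2.41   (fines)
  x4 ≤ 3.6
  x1, x2, x3, x4, x5 ≥ 0.
The optimal basis is {Portland cement, natural pozzolan}; metakaolin, recycled aggregate, crushed granite drop out. There the 28-day strength contribution and the natural pozzolan cap constraints are tight.
Solving gives x2 = 0.3116, x4 = 3.6.
Cost = 0.119·0.3116 + 0.046·3.6 = 0.20268.

€0.203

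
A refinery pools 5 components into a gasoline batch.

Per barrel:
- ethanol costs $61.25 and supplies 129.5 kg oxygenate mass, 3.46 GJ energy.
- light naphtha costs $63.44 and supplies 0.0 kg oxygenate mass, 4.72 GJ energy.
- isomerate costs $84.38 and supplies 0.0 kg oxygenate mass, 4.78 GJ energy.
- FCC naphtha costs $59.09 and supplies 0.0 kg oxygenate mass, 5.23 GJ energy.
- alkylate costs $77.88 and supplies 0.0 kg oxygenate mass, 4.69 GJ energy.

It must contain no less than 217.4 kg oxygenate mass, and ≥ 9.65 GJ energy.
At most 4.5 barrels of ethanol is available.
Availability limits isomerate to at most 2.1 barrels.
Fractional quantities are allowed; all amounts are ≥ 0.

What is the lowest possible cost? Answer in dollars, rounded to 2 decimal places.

This is a linear program. Let x1 = barrels of ethanol, x2 = barrels of light naphtha, x3 = barrels of isomerate, x4 = barrels of FCC naphtha, x5 = barrels of alkylate.
min 61.25x1 + 63.44x2 + 84.38x3 + 59.09x4 + 77.88x5 with:
  129.5x1 ≥ 217.4   (oxygenate mass)
  3.46x1 + 4.72x2 + 4.78x3 + 5.23x4 + 4.69x5 ≥ 9.65   (energy)
  x1 ≤ 4.5
  x3 ≤ 2.1
  x1, x2, x3, x4, x5 ≥ 0.
The optimal basis is {ethanol, FCC naphtha}; light naphtha, isomerate, alkylate drop out. Binding constraints: oxygenate mass and energy.
That vertex is x1 = 1.6788, x4 = 0.73451.
Cost = 61.25·1.6788 + 59.09·0.73451 = 146.2287.

$146.23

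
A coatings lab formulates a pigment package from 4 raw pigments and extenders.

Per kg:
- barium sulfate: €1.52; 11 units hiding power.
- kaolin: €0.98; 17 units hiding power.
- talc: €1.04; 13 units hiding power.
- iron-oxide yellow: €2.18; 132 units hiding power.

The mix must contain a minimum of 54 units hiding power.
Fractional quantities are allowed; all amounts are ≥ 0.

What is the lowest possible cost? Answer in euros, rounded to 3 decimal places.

€0.892

Treat it as an LP. Let x1 = kg of barium sulfate, x2 = kg of kaolin, x3 = kg of talc, x4 = kg of iron-oxide yellow.
Minimize 1.52x1 + 0.98x2 + 1.04x3 + 2.18x4 subject to:
  11x1 + 17x2 + 13x3 + 132x4 ≥ 54   (hiding power)
  x1, x2, x3, x4 ≥ 0.
The cheapest feasible vertex uses only iron-oxide yellow; barium sulfate, kaolin, talc are not used. There the hiding power constraint is tight.
Solving gives x4 = 0.4091.
Objective = 2.18·0.4091 = 0.89184.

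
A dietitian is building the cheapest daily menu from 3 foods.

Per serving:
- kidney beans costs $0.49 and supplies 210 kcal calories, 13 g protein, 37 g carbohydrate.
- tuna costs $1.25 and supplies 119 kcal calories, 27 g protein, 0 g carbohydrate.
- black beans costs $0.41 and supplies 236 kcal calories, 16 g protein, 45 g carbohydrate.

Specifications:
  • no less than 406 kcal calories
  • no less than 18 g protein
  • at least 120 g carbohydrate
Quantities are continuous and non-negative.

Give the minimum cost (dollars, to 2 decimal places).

Let x1 = servings of kidney beans, x2 = servings of tuna, x3 = servings of black beans.
min 0.49x1 + 1.25x2 + 0.41x3 with:
  210x1 + 119x2 + 236x3 ≥ 406   (calories)
  13x1 + 27x2 + 16x3 ≥ 18   (protein)
  37x1 + 45x3 ≥ 120   (carbohydrate)
  x1, x2, x3 ≥ 0.
The minimum-cost mix takes nothing from kidney beans, tuna — only black beans. Binding constraint: carbohydrate.
Optimal quantities: black beans = 2.667 servings.
Cost = 0.41·2.667 = 1.0935.

$1.09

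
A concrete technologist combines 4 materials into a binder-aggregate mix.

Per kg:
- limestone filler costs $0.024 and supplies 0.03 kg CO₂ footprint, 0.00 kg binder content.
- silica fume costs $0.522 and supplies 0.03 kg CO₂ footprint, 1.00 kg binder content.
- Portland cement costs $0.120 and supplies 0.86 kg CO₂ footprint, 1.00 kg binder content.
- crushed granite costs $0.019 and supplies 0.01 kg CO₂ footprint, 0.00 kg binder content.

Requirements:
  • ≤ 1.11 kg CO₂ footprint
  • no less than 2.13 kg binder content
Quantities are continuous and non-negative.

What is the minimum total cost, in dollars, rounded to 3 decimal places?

Set it up as a linear program. Let x1 = kg of limestone filler, x2 = kg of silica fume, x3 = kg of Portland cement, x4 = kg of crushed granite.
Minimise 0.024x1 + 0.522x2 + 0.12x3 + 0.019x4 s.t.:
  0.03x1 + 0.03x2 + 0.86x3 + 0.01x4 ≤ 1.11   (CO₂ footprint)
  1x2 + 1x3 ≥ 2.13   (binder content)
  x1, x2, x3, x4 ≥ 0.
The optimal basis is {silica fume, Portland cement}; limestone filler, crushed granite drop out. The CO₂ footprint and binder content requirements are met with equality.
Optimal quantities: silica fume = 0.8696 kg, Portland cement = 1.26 kg.
Cost = 0.522·0.8696 + 0.12·1.26 = 0.60513.

$0.605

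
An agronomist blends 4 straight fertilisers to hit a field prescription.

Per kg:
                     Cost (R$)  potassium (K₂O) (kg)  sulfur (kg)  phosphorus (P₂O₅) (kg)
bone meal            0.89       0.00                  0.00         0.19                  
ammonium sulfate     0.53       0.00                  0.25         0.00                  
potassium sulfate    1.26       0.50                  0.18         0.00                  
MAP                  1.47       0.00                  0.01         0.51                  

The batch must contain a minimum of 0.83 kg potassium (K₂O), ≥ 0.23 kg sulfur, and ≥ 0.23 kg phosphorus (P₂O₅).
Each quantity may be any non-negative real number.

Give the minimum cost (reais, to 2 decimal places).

R$2.75

Let x1 = kg of bone meal, x2 = kg of ammonium sulfate, x3 = kg of potassium sulfate, x4 = kg of MAP.
min 0.89x1 + 0.53x2 + 1.26x3 + 1.47x4 with:
  0.5x3 ≥ 0.83   (potassium (K₂O))
  0.25x2 + 0.18x3 + 0.01x4 ≥ 0.23   (sulfur)
  0.19x1 + 0.51x4 ≥ 0.23   (phosphorus (P₂O₅))
  x1, x2, x3, x4 ≥ 0.
At the optimum only potassium sulfate, MAP are positive (bone meal, ammonium sulfate = 0). The potassium (K₂O) and phosphorus (P₂O₅) requirements are met with equality.
So potassium sulfate = 1.66 kg, MAP = 0.451 kg.
Total cost: 1.26·1.66 + 1.47·0.451 = 2.7546.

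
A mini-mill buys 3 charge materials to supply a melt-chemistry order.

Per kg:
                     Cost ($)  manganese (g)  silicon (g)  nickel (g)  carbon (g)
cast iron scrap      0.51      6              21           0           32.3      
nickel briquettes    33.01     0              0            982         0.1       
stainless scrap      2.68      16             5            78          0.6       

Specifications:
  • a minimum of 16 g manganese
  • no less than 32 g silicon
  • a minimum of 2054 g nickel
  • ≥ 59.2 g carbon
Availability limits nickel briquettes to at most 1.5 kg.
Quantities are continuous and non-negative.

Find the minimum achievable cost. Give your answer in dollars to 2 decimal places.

$70.34

Let x1 = kg of cast iron scrap, x2 = kg of nickel briquettes, x3 = kg of stainless scrap.
Minimize 0.51x1 + 33.01x2 + 2.68x3 s.t.:
  6x1 + 16x3 ≥ 16   (manganese)
  21x1 + 5x3 ≥ 32   (silicon)
  982x2 + 78x3 ≥ 2054   (nickel)
  32.3x1 + 0.1x2 + 0.6x3 ≥ 59.2   (carbon)
  x2 ≤ 1.5
  x1, x2, x3 ≥ 0.
The optimal mix uses every input. The nickel, carbon, the nickel briquettes cap requirements are met with equality.
Optimal quantities: cast iron scrap = 1.69 kg, nickel briquettes = 1.5 kg, stainless scrap = 7.449 kg.
Hence cost = 0.51·1.69 + 33.01·1.5 + 2.68·7.449 = $70.3402.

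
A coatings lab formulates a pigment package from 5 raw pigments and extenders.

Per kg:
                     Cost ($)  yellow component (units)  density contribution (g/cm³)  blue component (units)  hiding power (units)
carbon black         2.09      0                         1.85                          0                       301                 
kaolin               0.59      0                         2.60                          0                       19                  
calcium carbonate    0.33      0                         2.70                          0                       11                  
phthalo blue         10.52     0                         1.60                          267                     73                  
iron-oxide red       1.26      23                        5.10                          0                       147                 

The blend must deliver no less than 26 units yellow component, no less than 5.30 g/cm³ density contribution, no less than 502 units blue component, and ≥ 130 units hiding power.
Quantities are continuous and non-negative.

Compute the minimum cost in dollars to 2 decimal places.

$21.20

Set it up as a linear program. Let x1 = kg of carbon black, x2 = kg of kaolin, x3 = kg of calcium carbonate, x4 = kg of phthalo blue, x5 = kg of iron-oxide red.
Minimise 2.09x1 + 0.59x2 + 0.33x3 + 10.52x4 + 1.26x5 with:
  23x5 ≥ 26   (yellow component)
  1.85x1 + 2.6x2 + 2.7x3 + 1.6x4 + 5.1x5 ≥ 5.3   (density contribution)
  267x4 ≥ 502   (blue component)
  301x1 + 19x2 + 11x3 + 73x4 + 147x5 ≥ 130   (hiding power)
  x1, x2, x3, x4, x5 ≥ 0.
The cheapest feasible vertex uses only phthalo blue, iron-oxide red; carbon black, kaolin, calcium carbonate are not used. There the yellow component and blue component constraints are tight.
Solving gives x4 = 1.88, x5 = 1.13.
Hence cost = 10.52·1.88 + 1.26·1.13 = $21.2014.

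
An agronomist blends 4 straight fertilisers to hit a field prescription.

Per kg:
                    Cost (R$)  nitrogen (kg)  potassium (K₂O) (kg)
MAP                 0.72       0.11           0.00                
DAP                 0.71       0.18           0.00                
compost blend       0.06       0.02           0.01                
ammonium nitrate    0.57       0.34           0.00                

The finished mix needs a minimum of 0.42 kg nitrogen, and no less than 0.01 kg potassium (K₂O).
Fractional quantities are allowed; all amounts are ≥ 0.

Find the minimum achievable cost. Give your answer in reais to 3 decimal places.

R$0.731

Let x1 = kg of MAP, x2 = kg of DAP, x3 = kg of compost blend, x4 = kg of ammonium nitrate.
Minimize 0.72x1 + 0.71x2 + 0.06x3 + 0.57x4 subject to:
  0.11x1 + 0.18x2 + 0.02x3 + 0.34x4 ≥ 0.42   (nitrogen)
  0.01x3 ≥ 0.01   (potassium (K₂O))
  x1, x2, x3, x4 ≥ 0.
At the optimum only compost blend, ammonium nitrate are positive (MAP, DAP = 0). Binding constraints: nitrogen and potassium (K₂O).
So compost blend = 1 kg, ammonium nitrate = 1.1765 kg.
Hence cost = 0.06·1 + 0.57·1.1765 = R$0.73061.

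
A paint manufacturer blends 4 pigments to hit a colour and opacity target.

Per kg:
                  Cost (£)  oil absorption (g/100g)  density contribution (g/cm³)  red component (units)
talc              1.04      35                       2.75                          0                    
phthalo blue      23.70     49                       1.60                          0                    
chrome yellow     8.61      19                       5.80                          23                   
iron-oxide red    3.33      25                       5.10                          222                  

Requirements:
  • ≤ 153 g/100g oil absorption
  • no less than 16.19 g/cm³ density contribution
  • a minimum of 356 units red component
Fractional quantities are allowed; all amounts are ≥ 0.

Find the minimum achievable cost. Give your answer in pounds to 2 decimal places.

Let x1 = kg of talc, x2 = kg of phthalo blue, x3 = kg of chrome yellow, x4 = kg of iron-oxide red.
Minimize 1.04x1 + 23.7x2 + 8.61x3 + 3.33x4 s.t.:
  35x1 + 49x2 + 19x3 + 25x4 ≤ 153   (oil absorption)
  2.75x1 + 1.6x2 + 5.8x3 + 5.1x4 ≥ 16.19   (density contribution)
  23x3 + 222x4 ≥ 356   (red component)
  x1, x2, x3, x4 ≥ 0.
At the optimum only talc, iron-oxide red are positive (phthalo blue, chrome yellow = 0). There the density contribution and red component constraints are tight.
That vertex is x1 = 2.913, x4 = 1.604.
Cost = 1.04·2.913 + 3.33·1.604 = 8.3708.

£8.37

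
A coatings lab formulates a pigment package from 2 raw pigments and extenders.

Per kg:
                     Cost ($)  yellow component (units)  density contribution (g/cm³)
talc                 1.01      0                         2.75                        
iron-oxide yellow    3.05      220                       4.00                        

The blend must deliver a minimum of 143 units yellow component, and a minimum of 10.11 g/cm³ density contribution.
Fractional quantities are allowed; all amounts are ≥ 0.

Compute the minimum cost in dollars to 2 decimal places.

$4.74

This is a linear program. Let x1 = kg of talc, x2 = kg of iron-oxide yellow.
min 1.01x1 + 3.05x2 with:
  220x2 ≥ 143   (yellow component)
  2.75x1 + 4x2 ≥ 10.11   (density contribution)
  x1, x2 ≥ 0.
Both inputs are positive at the optimum. There the yellow component and density contribution constraints are tight.
That vertex is x1 = 2.731, x2 = 0.65.
Total cost: 1.01·2.731 + 3.05·0.65 = 4.7408.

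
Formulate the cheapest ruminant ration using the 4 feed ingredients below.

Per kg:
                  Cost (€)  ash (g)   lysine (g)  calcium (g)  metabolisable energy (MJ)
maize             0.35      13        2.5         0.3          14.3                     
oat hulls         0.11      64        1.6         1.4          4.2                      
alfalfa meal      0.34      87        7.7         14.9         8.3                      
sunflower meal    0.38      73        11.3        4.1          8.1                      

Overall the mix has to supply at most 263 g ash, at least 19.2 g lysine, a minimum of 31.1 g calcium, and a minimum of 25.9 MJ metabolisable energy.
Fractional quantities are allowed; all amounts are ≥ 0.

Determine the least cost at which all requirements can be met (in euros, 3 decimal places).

€0.935

This is a linear program. Let x1 = kg of maize, x2 = kg of oat hulls, x3 = kg of alfalfa meal, x4 = kg of sunflower meal.
Minimize 0.35x1 + 0.11x2 + 0.34x3 + 0.38x4 with:
  13x1 + 64x2 + 87x3 + 73x4 ≤ 263   (ash)
  2.5x1 + 1.6x2 + 7.7x3 + 11.3x4 ≥ 19.2   (lysine)
  0.3x1 + 1.4x2 + 14.9x3 + 4.1x4 ≥ 31.1   (calcium)
  14.3x1 + 4.2x2 + 8.3x3 + 8.1x4 ≥ 25.9   (metabolisable energy)
  x1, x2, x3, x4 ≥ 0.
The optimal mix uses every input. Binding constraints: ash, lysine, calcium, metabolisable energy.
Optimal quantities: maize = 0.2335 kg, oat hulls = 1.271 kg, alfalfa meal = 1.919 kg, sunflower meal = 0.1597 kg.
Hence cost = 0.35·0.2335 + 0.11·1.271 + 0.34·1.919 + 0.38·0.1597 = €0.93468.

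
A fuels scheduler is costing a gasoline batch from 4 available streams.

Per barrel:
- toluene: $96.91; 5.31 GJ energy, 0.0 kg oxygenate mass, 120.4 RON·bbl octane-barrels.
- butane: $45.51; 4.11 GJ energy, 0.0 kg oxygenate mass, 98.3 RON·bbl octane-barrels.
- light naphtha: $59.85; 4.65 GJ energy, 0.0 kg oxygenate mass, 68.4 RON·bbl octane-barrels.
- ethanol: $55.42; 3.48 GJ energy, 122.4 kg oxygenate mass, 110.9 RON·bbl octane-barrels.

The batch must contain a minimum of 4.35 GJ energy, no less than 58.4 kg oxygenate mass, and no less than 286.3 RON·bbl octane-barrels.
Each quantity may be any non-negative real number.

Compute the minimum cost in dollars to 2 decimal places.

$134.49

This is a linear program. Let x1 = barrels of toluene, x2 = barrels of butane, x3 = barrels of light naphtha, x4 = barrels of ethanol.
min 96.91x1 + 45.51x2 + 59.85x3 + 55.42x4 with:
  5.31x1 + 4.11x2 + 4.65x3 + 3.48x4 ≥ 4.35   (energy)
  122.4x4 ≥ 58.4   (oxygenate mass)
  120.4x1 + 98.3x2 + 68.4x3 + 110.9x4 ≥ 286.3   (octane-barrels)
  x1, x2, x3, x4 ≥ 0.
The cheapest feasible vertex uses only butane, ethanol; toluene, light naphtha are not used. There the oxygenate mass and octane-barrels constraints are tight.
That vertex is x2 = 2.3742, x4 = 0.47712.
Hence cost = 45.51·2.3742 + 55.42·0.47712 = $134.4918.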